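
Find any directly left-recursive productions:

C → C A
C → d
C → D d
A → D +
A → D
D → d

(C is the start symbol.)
Direct left recursion occurs when N → N α for some non-terminal N (the right-hand side begins with the left-hand side itself).

C → C A: LEFT RECURSIVE (starts with C)
C → d: starts with d
C → D d: starts with D
A → D +: starts with D
A → D: starts with D
D → d: starts with d

The grammar has direct left recursion on: C.

Answer: Yes, C is left-recursive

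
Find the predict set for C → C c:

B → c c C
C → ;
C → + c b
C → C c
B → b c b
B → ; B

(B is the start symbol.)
PREDICT(C → C c) = (FIRST(RHS) \ {ε}) ∪ (FOLLOW(C) if ε ∈ FIRST(RHS), i.e. RHS ⇒* ε)
FIRST(C) = { '+', ';' }
FIRST(C c) = { '+', ';' }
ε ∉ FIRST(C c), so FOLLOW(C) is not added.
PREDICT(C → C c) = { '+', ';' }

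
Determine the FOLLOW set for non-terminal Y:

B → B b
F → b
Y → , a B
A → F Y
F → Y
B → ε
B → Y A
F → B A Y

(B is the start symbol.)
To compute FOLLOW(Y), find every occurrence of Y on a right-hand side N → α Y β: add FIRST(β) \ {ε}, and if β is empty or nullable also add FOLLOW(N). Iterate to a fixed point.

In A → F Y: Y is at the end, add FOLLOW(A)
In F → Y: Y is at the end, add FOLLOW(F)
In B → Y A: Y is followed by A, add FIRST(A) \ {ε} = { ',', 'b' }
In F → B A Y: Y is at the end, add FOLLOW(F)

The FOLLOW sets referred to above (computed the same way, to a fixed point):
  FOLLOW(A) = { $, ',', 'b' }
  FOLLOW(F) = { ',' }

Taking the union: FOLLOW(Y) = { $, ',', 'b' }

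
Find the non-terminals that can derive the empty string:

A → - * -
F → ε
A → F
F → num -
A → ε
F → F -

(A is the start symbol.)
{ 'A', 'F' }

A non-terminal is nullable if it can derive ε (the empty string): either it has an ε-production, or it has a production whose right-hand side consists entirely of nullable non-terminals.

ε-productions: F → ε, A → ε
So F, A are immediately nullable.
Every non-terminal is now nullable.
Nullable = { 'A', 'F' }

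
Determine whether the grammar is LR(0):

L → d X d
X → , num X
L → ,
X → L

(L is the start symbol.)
No. Shift-reduce conflict between [L → , .] and [X → , . num X]

A grammar is LR(0) if no state in the canonical LR(0) collection has:
  - both a shift item (dot before a terminal) and a complete item (shift-reduce conflict), or
  - two or more complete items (reduce-reduce conflict; the accept item [L' → L .] counts as a complete item here).

Augment with L' → L and build the canonical LR(0) collection (I0 = CLOSURE({[L' → . L]}), then GOTO on every symbol after a dot until no new states appear). It has 10 states:
  I0: { [L → . ,], [L → . d X d], [L' → . L] }  — shift
  I1: { [L → , .] }  — reduce
  I2: { [L' → L .] }  — accept
  I3: { [L → . ,], [L → . d X d], [L → d . X d], [X → . , num X], [X → . L] }  — shift
  I4: { [L → , .], [X → , . num X] }  — shift, reduce
  I5: { [X → L .] }  — reduce
  I6: { [L → d X . d] }  — shift
  I7: { [L → d X d .] }  — reduce
  I8: { [L → . ,], [L → . d X d], [X → , num . X], [X → . , num X], [X → . L] }  — shift
  I9: { [X → , num X .] }  — reduce

Conflict in state I4:
  Shift-reduce conflict between [L → , .] and [X → , . num X]
So the grammar is NOT LR(0).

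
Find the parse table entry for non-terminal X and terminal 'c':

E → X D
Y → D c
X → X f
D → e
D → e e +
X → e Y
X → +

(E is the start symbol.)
Empty (error entry)

To find M[X, 'c'], we find productions for X where 'c' is in the predict set (PREDICT(N → α) = (FIRST(α) \ {ε}) ∪ (FOLLOW(N) if α ⇒* ε)).

Relevant sets:
  FIRST(X) = { '+', 'e' }

X → X f: PREDICT = { '+', 'e' }
X → e Y: PREDICT = { 'e' }
X → +: PREDICT = { '+' }

M[X, 'c'] is empty (no production applies)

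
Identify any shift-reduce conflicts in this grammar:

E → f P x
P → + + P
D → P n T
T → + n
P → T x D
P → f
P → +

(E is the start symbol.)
Yes — I3: [P → + .] vs [P → + . + P]

A shift-reduce conflict occurs when an LR(0) state has both:
  - a complete (reduce) item [A → α .] (dot at the end), and
  - a shift item [B → β . c γ] (dot before a terminal).

Augment with E' → E and build the canonical LR(0) collection (I0 = CLOSURE({[E' → . E]}), then GOTO on every symbol after a dot until no new states appear). It has 17 states:
  I0: { [E → . f P x], [E' → . E] }  — shift
  I1: { [E' → E .] }  — accept
  I2: { [E → f . P x], [P → . + + P], [P → . +], [P → . T x D], [P → . f], [T → . + n] }  — shift
  I3: { [P → + . + P], [P → + .], [T → + . n] }  — shift, reduce
  I4: { [E → f P . x] }  — shift
  I5: { [P → T . x D] }  — shift
  I6: { [P → f .] }  — reduce
  I7: { [D → . P n T], [P → . + + P], [P → . +], [P → . T x D], [P → . f], [P → T x . D], [T → . + n] }  — shift
  I8: { [P → T x D .] }  — reduce
  I9: { [D → P . n T] }  — shift
  I10: { [D → P n . T], [T → . + n] }  — shift
  I11: { [T → + . n] }  — shift
  I12: { [D → P n T .] }  — reduce
  I13: { [T → + n .] }  — reduce
  I14: { [E → f P x .] }  — reduce
  I15: { [P → + + . P], [P → . + + P], [P → . +], [P → . T x D], [P → . f], [T → . + n] }  — shift
  I16: { [P → + + P .] }  — reduce

I3 contains reduce item [P → + .] and shift items [P → + . + P], [T → + . n] — shift-reduce conflict.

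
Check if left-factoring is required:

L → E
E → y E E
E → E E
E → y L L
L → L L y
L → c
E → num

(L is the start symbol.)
Yes, E has productions with common prefix 'y'

Left-factoring is needed when two productions for the same non-terminal
share a common prefix on the right-hand side.

Productions for L:
  L → E
  L → L L y
  L → c
Productions for E:
  E → y E E
  E → E E
  E → y L L
  E → num

Found common prefix 'y' in productions for E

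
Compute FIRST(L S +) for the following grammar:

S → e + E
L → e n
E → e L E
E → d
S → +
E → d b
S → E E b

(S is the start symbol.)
{ 'e' }

FIRST sets of the non-terminals involved (from the grammar, by fixed-point iteration):
  FIRST(L) = { 'e' }

To compute FIRST(L S +), process the symbols left to right:
Symbol L is a non-terminal. Add FIRST(L) \ {ε} = { 'e' }
L is not nullable (ε ∉ FIRST(L)), so stop here.
FIRST(L S +) = { 'e' }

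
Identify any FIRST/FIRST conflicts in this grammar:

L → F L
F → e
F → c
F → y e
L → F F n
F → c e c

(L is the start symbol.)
A FIRST/FIRST conflict occurs when two productions N → α and N → β for the same non-terminal have FIRST(α) ∩ FIRST(β) ≠ ∅ (with ε ∈ FIRST of a nullable right-hand side, so two nullable alternatives also conflict).

FIRST sets of the non-terminals at (or reachable through a nullable prefix from) the front of some alternative:
  FIRST(F) = { 'c', 'e', 'y' }

Productions for L:
  L → F L: FIRST = { 'c', 'e', 'y' }
  L → F F n: FIRST = { 'c', 'e', 'y' }
Productions for F:
  F → e: FIRST = { 'e' }
  F → c: FIRST = { 'c' }
  F → y e: FIRST = { 'y' }
  F → c e c: FIRST = { 'c' }

Conflict for L: L → F L and L → F F n
  Overlap: { 'c', 'e', 'y' }
Conflict for F: F → c and F → c e c
  Overlap: { 'c' }

Answer: Yes. L → F L / L → F F n on { 'c', 'e', 'y' }; F → c / F → c e c on { 'c' }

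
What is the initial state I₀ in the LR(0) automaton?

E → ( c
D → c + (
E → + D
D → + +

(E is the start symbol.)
First, augment the grammar with E' → E
I₀ = CLOSURE({ [E' → . E] }):
  [E' → . E] has the dot before E: add [E → . ( c], [E → . + D]
No further items can be added.

I₀ = { [E → . ( c], [E → . + D], [E' → . E] }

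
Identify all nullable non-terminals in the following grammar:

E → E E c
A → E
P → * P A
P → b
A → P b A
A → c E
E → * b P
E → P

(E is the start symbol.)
A non-terminal is nullable if it can derive ε (the empty string): either it has an ε-production, or it has a production whose right-hand side consists entirely of nullable non-terminals.

There are no ε-productions, so no non-terminal can derive ε.
No non-terminals are nullable.

Answer: None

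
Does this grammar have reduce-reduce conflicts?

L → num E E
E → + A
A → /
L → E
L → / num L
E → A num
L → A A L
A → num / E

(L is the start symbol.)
A reduce-reduce conflict occurs when an LR(0) state has two complete items [A → α .] and [B → β .] — both call for a reduction, and with no lookahead the parser cannot choose between them.

Augment with L' → L and build the canonical LR(0) collection (I0 = CLOSURE({[L' → . L]}), then GOTO on every symbol after a dot until no new states appear). It has 22 states:
  I0: { [A → . /], [A → . num / E], [E → . + A], [E → . A num], [L → . / num L], [L → . A A L], [L → . E], [L → . num E E], [L' → . L] }  — shift
  I1: { [A → . /], [A → . num / E], [E → + . A] }  — shift
  I2: { [A → / .], [L → / . num L] }  — shift, reduce
  I3: { [A → . /], [A → . num / E], [E → A . num], [L → A . A L] }  — shift
  I4: { [L → E .] }  — reduce
  I5: { [L' → L .] }  — accept
  I6: { [A → . /], [A → . num / E], [A → num . / E], [E → . + A], [E → . A num], [L → num . E E] }  — shift
  I7: { [A → . /], [A → . num / E], [A → / .], [A → num / . E], [E → . + A], [E → . A num] }  — shift, reduce
  I8: { [E → A . num] }  — shift
  I9: { [A → . /], [A → . num / E], [E → . + A], [E → . A num], [L → num E . E] }  — shift
  I10: { [A → num . / E] }  — shift
  I11: { [A → . /], [A → . num / E], [A → num / . E], [E → . + A], [E → . A num] }  — shift
  I12: { [A → / .] }  — reduce
  I13: { [A → num / E .] }  — reduce
  I14: { [L → num E E .] }  — reduce
  I15: { [E → A num .] }  — reduce
  I16: { [A → . /], [A → . num / E], [E → . + A], [E → . A num], [L → . / num L], [L → . A A L], [L → . E], [L → . num E E], [L → A A . L] }  — shift
  I17: { [A → num . / E], [E → A num .] }  — shift, reduce
  I18: { [L → A A L .] }  — reduce
  I19: { [A → . /], [A → . num / E], [E → . + A], [E → . A num], [L → . / num L], [L → . A A L], [L → . E], [L → . num E E], [L → / num . L] }  — shift
  I20: { [L → / num L .] }  — reduce
  I21: { [E → + A .] }  — reduce

No state contains more than one complete item.

Answer: No reduce-reduce conflicts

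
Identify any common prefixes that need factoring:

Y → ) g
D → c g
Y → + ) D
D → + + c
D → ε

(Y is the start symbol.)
Left-factoring is needed when two productions for the same non-terminal
share a common prefix on the right-hand side.

Productions for Y:
  Y → ) g
  Y → + ) D
Productions for D:
  D → c g
  D → + + c
  D → ε

No common prefixes found.

Answer: No, left-factoring is not needed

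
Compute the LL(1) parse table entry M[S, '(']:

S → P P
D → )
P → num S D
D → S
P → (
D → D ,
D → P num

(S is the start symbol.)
To find M[S, '('], we find productions for S where '(' is in the predict set (PREDICT(N → α) = (FIRST(α) \ {ε}) ∪ (FOLLOW(N) if α ⇒* ε)).

Relevant sets:
  FIRST(P) = { '(', 'num' }

S → P P: PREDICT = { '(', 'num' }
  '(' is in predict set, so this production goes in M[S, '(']

M[S, '('] = S → P P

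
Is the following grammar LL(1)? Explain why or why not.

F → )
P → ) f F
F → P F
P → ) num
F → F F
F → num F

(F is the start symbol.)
No. Predict set conflict for F: { ')' }

Relevant sets:
  FIRST(P) = { ')' }
  FIRST(F) = { ')', 'num' }

For F:
  PREDICT(F → ')') = { ')' }
  PREDICT(F → P F) = { ')' }
  PREDICT(F → F F) = { ')', 'num' }
  PREDICT(F → num F) = { 'num' }
For P:
  PREDICT(P → ')' f F) = { ')' }
  PREDICT(P → ')' num) = { ')' }

Conflict found: Predict set conflict for F: { ')' }
The grammar is NOT LL(1).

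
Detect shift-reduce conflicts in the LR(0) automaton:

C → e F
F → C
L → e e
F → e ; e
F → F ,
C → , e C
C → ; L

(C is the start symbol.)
Augment with C' → C and build the canonical LR(0) collection (I0 = CLOSURE({[C' → . C]}), then GOTO on every symbol after a dot until no new states appear). It has 16 states:
  I0: { [C → . , e C], [C → . ; L], [C → . e F], [C' → . C] }  — shift
  I1: { [C → , . e C] }  — shift
  I2: { [C → ; . L], [L → . e e] }  — shift
  I3: { [C' → C .] }  — accept
  I4: { [C → . , e C], [C → . ; L], [C → . e F], [C → e . F], [F → . C], [F → . F ,], [F → . e ; e] }  — shift
  I5: { [F → C .] }  — reduce
  I6: { [C → e F .], [F → F . ,] }  — shift, reduce
  I7: { [C → . , e C], [C → . ; L], [C → . e F], [C → e . F], [F → . C], [F → . F ,], [F → . e ; e], [F → e . ; e] }  — shift
  I8: { [C → ; . L], [F → e ; . e], [L → . e e] }  — shift
  I9: { [C → ; L .] }  — reduce
  I10: { [F → e ; e .], [L → e . e] }  — shift, reduce
  I11: { [L → e e .] }  — reduce
  I12: { [F → F , .] }  — reduce
  I13: { [L → e . e] }  — shift
  I14: { [C → , e . C], [C → . , e C], [C → . ; L], [C → . e F] }  — shift
  I15: { [C → , e C .] }  — reduce

I6 contains reduce item [C → e F .] and shift item [F → F . ,] — shift-reduce conflict.
I10 contains reduce item [F → e ; e .] and shift item [L → e . e] — shift-reduce conflict.

Answer: Yes — I6: [C → e F .] vs [F → F . ,]; I10: [F → e ; e .] vs [L → e . e]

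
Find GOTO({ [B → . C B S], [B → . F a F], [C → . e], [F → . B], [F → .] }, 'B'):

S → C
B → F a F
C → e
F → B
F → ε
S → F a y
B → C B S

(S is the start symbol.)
GOTO(I, 'B') = CLOSURE({ [A → αX.β] : [A → α.Xβ] ∈ I, X = 'B' })

Items with dot before 'B', with the dot advanced:
  [F → . B] → [F → B .]
Closure adds nothing (no advanced item has the dot before a non-terminal).

GOTO = { [F → B .] }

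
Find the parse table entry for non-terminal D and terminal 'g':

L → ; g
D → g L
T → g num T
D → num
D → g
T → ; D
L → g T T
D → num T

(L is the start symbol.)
D → g L, D → g

To find M[D, 'g'], we find productions for D where 'g' is in the predict set (PREDICT(N → α) = (FIRST(α) \ {ε}) ∪ (FOLLOW(N) if α ⇒* ε)).

D → g L: PREDICT = { 'g' }
  'g' is in predict set, so this production goes in M[D, 'g']
D → num: PREDICT = { 'num' }
D → g: PREDICT = { 'g' }
  'g' is in predict set, so this production goes in M[D, 'g']
D → num T: PREDICT = { 'num' }

M[D, 'g'] = D → g L, D → g  (a multiply-defined cell — the grammar is not LL(1))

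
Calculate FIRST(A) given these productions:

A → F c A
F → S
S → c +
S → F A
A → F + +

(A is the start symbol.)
{ 'c' }

FIRST sets of the other non-terminals involved (by the same procedure, iterated to a fixed point):
  FIRST(F) = { 'c' }

From A → F c A:
  - F is a non-terminal: add FIRST(F) \ {ε} = { 'c' }
    F is not nullable, so stop
From A → F + +:
  - F is a non-terminal: add FIRST(F) \ {ε} = { 'c' }
    F is not nullable, so stop

Collecting: FIRST(A) = { 'c' }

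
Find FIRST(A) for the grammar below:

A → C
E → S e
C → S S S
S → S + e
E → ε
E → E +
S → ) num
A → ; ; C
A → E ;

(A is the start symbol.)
FIRST sets of the other non-terminals involved (by the same procedure, iterated to a fixed point):
  FIRST(C) = { ')' }
  FIRST(E) = { ')', '+', ε }

From A → C:
  - C is a non-terminal: add FIRST(C) \ {ε} = { ')' }
    C is not nullable, so stop
From A → ; ; C:
  - ';' is a terminal: add ';' and stop
From A → E ;:
  - E is a non-terminal: add FIRST(E) \ {ε} = { ')', '+' }
    E is nullable, so continue to the next symbol
  - ';' is a terminal: add ';' and stop

Collecting: FIRST(A) = { ')', '+', ';' }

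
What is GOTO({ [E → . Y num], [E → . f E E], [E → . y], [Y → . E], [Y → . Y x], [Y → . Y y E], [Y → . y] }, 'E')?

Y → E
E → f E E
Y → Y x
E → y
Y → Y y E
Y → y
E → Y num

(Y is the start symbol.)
GOTO(I, 'E') = CLOSURE({ [A → αX.β] : [A → α.Xβ] ∈ I, X = 'E' })

Items with dot before 'E', with the dot advanced:
  [Y → . E] → [Y → E .]
Closure adds nothing (no advanced item has the dot before a non-terminal).

GOTO = { [Y → E .] }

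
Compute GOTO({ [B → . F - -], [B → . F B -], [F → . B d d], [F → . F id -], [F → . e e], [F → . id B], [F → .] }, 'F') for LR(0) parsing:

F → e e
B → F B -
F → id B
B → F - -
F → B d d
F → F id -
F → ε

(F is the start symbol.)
GOTO(I, 'F') = CLOSURE({ [A → αX.β] : [A → α.Xβ] ∈ I, X = 'F' })

Items with dot before 'F', with the dot advanced:
  [B → . F - -] → [B → F . - -]
  [B → . F B -] → [B → F . B -]
  [F → . F id -] → [F → F . id -]
Closure of the advanced items:
  [B → F . B -] has the dot before B: add [B → . F B -], [B → . F - -]
  [B → . F B -] has the dot before F: add [F → . e e], [F → . id B], [F → . B d d], [F → . F id -], [F → .]

GOTO = { [B → . F - -], [B → . F B -], [B → F . - -], [B → F . B -], [F → . B d d], [F → . F id -], [F → . e e], [F → . id B], [F → .], [F → F . id -] }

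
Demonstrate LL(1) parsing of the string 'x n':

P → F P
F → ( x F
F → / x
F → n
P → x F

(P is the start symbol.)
Stack is shown with the top on the left.

Stack  Input  Action
--------------------
P $    x n $  output P → x F
x F $  x n $  match 'x'
F $    n $    output F → n
n $    n $    match 'n'
$      $      accept

The string is accepted.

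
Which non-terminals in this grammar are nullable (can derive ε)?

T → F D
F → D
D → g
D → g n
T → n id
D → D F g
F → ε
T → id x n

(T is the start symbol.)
A non-terminal is nullable if it can derive ε (the empty string): either it has an ε-production, or it has a production whose right-hand side consists entirely of nullable non-terminals.

ε-productions: F → ε
So F is immediately nullable.
No further non-terminal can be added: every production for the remaining non-terminals contains a terminal or a non-nullable non-terminal.
Nullable = { 'F' }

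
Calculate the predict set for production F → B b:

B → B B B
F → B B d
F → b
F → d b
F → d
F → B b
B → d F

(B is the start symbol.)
PREDICT(F → B b) = (FIRST(RHS) \ {ε}) ∪ (FOLLOW(F) if ε ∈ FIRST(RHS), i.e. RHS ⇒* ε)
FIRST(B) = { 'd' }
FIRST(B b) = { 'd' }
ε ∉ FIRST(B b), so FOLLOW(F) is not added.
PREDICT(F → B b) = { 'd' }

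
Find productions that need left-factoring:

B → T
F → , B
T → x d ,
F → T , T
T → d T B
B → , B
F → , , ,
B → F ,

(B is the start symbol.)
Left-factoring is needed when two productions for the same non-terminal
share a common prefix on the right-hand side.

Productions for B:
  B → T
  B → , B
  B → F ,
Productions for F:
  F → , B
  F → T , T
  F → , , ,
Productions for T:
  T → x d ,
  T → d T B

Found common prefix ',' in productions for F

Answer: Yes, F has productions with common prefix ','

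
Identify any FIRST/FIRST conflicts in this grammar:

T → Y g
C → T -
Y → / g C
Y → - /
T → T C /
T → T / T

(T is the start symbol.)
Yes. T → Y g / T → T C '/' on { '-', '/' }; T → Y g / T → T '/' T on { '-', '/' }; T → T C '/' / T → T '/' T on { '-', '/' }

A FIRST/FIRST conflict occurs when two productions N → α and N → β for the same non-terminal have FIRST(α) ∩ FIRST(β) ≠ ∅ (with ε ∈ FIRST of a nullable right-hand side, so two nullable alternatives also conflict).

FIRST sets of the non-terminals at (or reachable through a nullable prefix from) the front of some alternative:
  FIRST(Y) = { '-', '/' }
  FIRST(T) = { '-', '/' }

Productions for T:
  T → Y g: FIRST = { '-', '/' }
  T → T C /: FIRST = { '-', '/' }
  T → T / T: FIRST = { '-', '/' }
Productions for Y:
  Y → / g C: FIRST = { '/' }
  Y → - /: FIRST = { '-' }
C has only one production, so no FIRST/FIRST conflict is possible there.

Conflict for T: T → Y g and T → T C /
  Overlap: { '-', '/' }
Conflict for T: T → Y g and T → T / T
  Overlap: { '-', '/' }
Conflict for T: T → T C / and T → T / T
  Overlap: { '-', '/' }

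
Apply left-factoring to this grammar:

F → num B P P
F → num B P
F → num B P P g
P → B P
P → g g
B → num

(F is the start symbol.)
F → num B P F'
F' → P F''
F'' → ε
F'' → g
F' → ε
P → B P
P → g g
B → num

Left-factoring transforms A → αβ₁ | αβ₂ into A → αA' and A' → β₁ | β₂
(α is the longest common prefix among the alternatives). Repeat until
no nonterminal has two alternatives with a common prefix.

Round 1: F has alternatives sharing prefix 'num B P'. Introduce F': F → num B P F'
  Add: F' → P
  Add: F' → ε
  Add: F' → P g

Round 2: F' has alternatives sharing prefix 'P'. Introduce F'': F' → P F''
  Add: F'' → ε
  Add: F'' → g

No remaining common prefixes — done.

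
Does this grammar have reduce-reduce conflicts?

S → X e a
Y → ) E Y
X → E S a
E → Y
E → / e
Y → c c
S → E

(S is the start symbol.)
Augment with S' → S and build the canonical LR(0) collection (I0 = CLOSURE({[S' → . S]}), then GOTO on every symbol after a dot until no new states appear). It has 16 states:
  I0: { [E → . / e], [E → . Y], [S → . E], [S → . X e a], [S' → . S], [X → . E S a], [Y → . ) E Y], [Y → . c c] }  — shift
  I1: { [E → . / e], [E → . Y], [Y → ) . E Y], [Y → . ) E Y], [Y → . c c] }  — shift
  I2: { [E → / . e] }  — shift
  I3: { [E → . / e], [E → . Y], [S → . E], [S → . X e a], [S → E .], [X → . E S a], [X → E . S a], [Y → . ) E Y], [Y → . c c] }  — shift, reduce
  I4: { [S' → S .] }  — accept
  I5: { [S → X . e a] }  — shift
  I6: { [E → Y .] }  — reduce
  I7: { [Y → c . c] }  — shift
  I8: { [Y → c c .] }  — reduce
  I9: { [S → X e . a] }  — shift
  I10: { [S → X e a .] }  — reduce
  I11: { [X → E S . a] }  — shift
  I12: { [X → E S a .] }  — reduce
  I13: { [E → / e .] }  — reduce
  I14: { [Y → ) E . Y], [Y → . ) E Y], [Y → . c c] }  — shift
  I15: { [Y → ) E Y .] }  — reduce

No state contains more than one complete item.

Answer: No reduce-reduce conflicts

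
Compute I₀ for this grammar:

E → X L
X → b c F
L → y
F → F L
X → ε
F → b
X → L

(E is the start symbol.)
{ [E → . X L], [E' → . E], [L → . y], [X → . L], [X → . b c F], [X → .] }

First, augment the grammar with E' → E
I₀ = CLOSURE({ [E' → . E] }):
  [E' → . E] has the dot before E: add [E → . X L]
  [E → . X L] has the dot before X: add [X → . b c F], [X → .], [X → . L]
  [X → . L] has the dot before L: add [L → . y]
No further items can be added.

I₀ = { [E → . X L], [E' → . E], [L → . y], [X → . L], [X → . b c F], [X → .] }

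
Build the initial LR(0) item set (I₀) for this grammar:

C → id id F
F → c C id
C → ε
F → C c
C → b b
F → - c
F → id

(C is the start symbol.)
{ [C → . b b], [C → . id id F], [C → .], [C' → . C] }

First, augment the grammar with C' → C
I₀ = CLOSURE({ [C' → . C] }):
  [C' → . C] has the dot before C: add [C → . id id F], [C → .], [C → . b b]
No further items can be added.

I₀ = { [C → . b b], [C → . id id F], [C → .], [C' → . C] }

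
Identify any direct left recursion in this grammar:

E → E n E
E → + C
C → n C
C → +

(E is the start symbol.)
Yes, E is left-recursive

Direct left recursion occurs when N → N α for some non-terminal N (the right-hand side begins with the left-hand side itself).

E → E n E: LEFT RECURSIVE (starts with E)
E → + C: starts with '+'
C → n C: starts with n
C → +: starts with '+'

The grammar has direct left recursion on: E.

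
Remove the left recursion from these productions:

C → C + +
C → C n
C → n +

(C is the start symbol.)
C is directly left-recursive. The standard transformation for
  A → A α₁ | ... | A α_m | β₁ | ... | β_n
is
  A  → β₁ A' | ... | β_n A'
  A' → α₁ A' | ... | α_m A' | ε

C → n + becomes C → n + C'
C → C + + becomes C' → + + C'
C → C n becomes C' → n C'
Add C' → ε

Resulting grammar:
C → n + C'
C' → + + C'
C' → n C'
C' → ε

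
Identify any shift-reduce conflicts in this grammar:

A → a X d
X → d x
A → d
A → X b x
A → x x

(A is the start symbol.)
Yes — I4: [A → d .] vs [X → d . x]

A shift-reduce conflict occurs when an LR(0) state has both:
  - a complete (reduce) item [A → α .] (dot at the end), and
  - a shift item [B → β . c γ] (dot before a terminal).

Augment with A' → A and build the canonical LR(0) collection (I0 = CLOSURE({[A' → . A]}), then GOTO on every symbol after a dot until no new states appear). It has 13 states:
  I0: { [A → . X b x], [A → . a X d], [A → . d], [A → . x x], [A' → . A], [X → . d x] }  — shift
  I1: { [A' → A .] }  — accept
  I2: { [A → X . b x] }  — shift
  I3: { [A → a . X d], [X → . d x] }  — shift
  I4: { [A → d .], [X → d . x] }  — shift, reduce
  I5: { [A → x . x] }  — shift
  I6: { [A → x x .] }  — reduce
  I7: { [X → d x .] }  — reduce
  I8: { [A → a X . d] }  — shift
  I9: { [X → d . x] }  — shift
  I10: { [A → a X d .] }  — reduce
  I11: { [A → X b . x] }  — shift
  I12: { [A → X b x .] }  — reduce

I4 contains reduce item [A → d .] and shift item [X → d . x] — shift-reduce conflict.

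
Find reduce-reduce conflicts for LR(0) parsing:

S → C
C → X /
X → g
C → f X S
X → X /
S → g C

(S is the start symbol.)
Yes — I11: [C → X / .] vs [X → X / .]

A reduce-reduce conflict occurs when an LR(0) state has two complete items [A → α .] and [B → β .] — both call for a reduction, and with no lookahead the parser cannot choose between them.

Augment with S' → S and build the canonical LR(0) collection (I0 = CLOSURE({[S' → . S]}), then GOTO on every symbol after a dot until no new states appear). It has 12 states:
  I0: { [C → . X /], [C → . f X S], [S → . C], [S → . g C], [S' → . S], [X → . X /], [X → . g] }  — shift
  I1: { [S → C .] }  — reduce
  I2: { [S' → S .] }  — accept
  I3: { [C → X . /], [X → X . /] }  — shift
  I4: { [C → f . X S], [X → . X /], [X → . g] }  — shift
  I5: { [C → . X /], [C → . f X S], [S → g . C], [X → . X /], [X → . g], [X → g .] }  — shift, reduce
  I6: { [S → g C .] }  — reduce
  I7: { [X → g .] }  — reduce
  I8: { [C → . X /], [C → . f X S], [C → f X . S], [S → . C], [S → . g C], [X → . X /], [X → . g], [X → X . /] }  — shift
  I9: { [X → X / .] }  — reduce
  I10: { [C → f X S .] }  — reduce
  I11: { [C → X / .], [X → X / .] }  — 2 reduces

I11 contains complete items [C → X / .], [X → X / .] — reduce-reduce conflict.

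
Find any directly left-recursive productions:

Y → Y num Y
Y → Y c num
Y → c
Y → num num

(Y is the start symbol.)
Direct left recursion occurs when N → N α for some non-terminal N (the right-hand side begins with the left-hand side itself).

Y → Y num Y: LEFT RECURSIVE (starts with Y)
Y → Y c num: LEFT RECURSIVE (starts with Y)
Y → c: starts with c
Y → num num: starts with num

The grammar has direct left recursion on: Y.

Answer: Yes, Y is left-recursive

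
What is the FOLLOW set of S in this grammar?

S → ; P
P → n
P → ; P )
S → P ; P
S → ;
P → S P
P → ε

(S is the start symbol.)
{ $, ')', ';', 'n' }

S is the start symbol, so $ ∈ FOLLOW(S).
In P → S P: S is followed by P, add FIRST(P) \ {ε} = { ';', 'n' }
  P is nullable, so also add FOLLOW(P)

The FOLLOW sets referred to above (computed the same way, to a fixed point):
  FOLLOW(P) = { $, ')', ';', 'n' }

Taking the union: FOLLOW(S) = { $, ')', ';', 'n' }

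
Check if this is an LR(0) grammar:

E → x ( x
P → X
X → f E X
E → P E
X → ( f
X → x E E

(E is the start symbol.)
Augment with E' → E and build the canonical LR(0) collection (I0 = CLOSURE({[E' → . E]}), then GOTO on every symbol after a dot until no new states appear). It has 16 states:
  I0: { [E → . P E], [E → . x ( x], [E' → . E], [P → . X], [X → . ( f], [X → . f E X], [X → . x E E] }  — shift
  I1: { [X → ( . f] }  — shift
  I2: { [E' → E .] }  — accept
  I3: { [E → . P E], [E → . x ( x], [E → P . E], [P → . X], [X → . ( f], [X → . f E X], [X → . x E E] }  — shift
  I4: { [P → X .] }  — reduce
  I5: { [E → . P E], [E → . x ( x], [P → . X], [X → . ( f], [X → . f E X], [X → . x E E], [X → f . E X] }  — shift
  I6: { [E → . P E], [E → . x ( x], [E → x . ( x], [P → . X], [X → . ( f], [X → . f E X], [X → . x E E], [X → x . E E] }  — shift
  I7: { [E → x ( . x], [X → ( . f] }  — shift
  I8: { [E → . P E], [E → . x ( x], [P → . X], [X → . ( f], [X → . f E X], [X → . x E E], [X → x E . E] }  — shift
  I9: { [X → x E E .] }  — reduce
  I10: { [X → ( f .] }  — reduce
  I11: { [E → x ( x .] }  — reduce
  I12: { [X → . ( f], [X → . f E X], [X → . x E E], [X → f E . X] }  — shift
  I13: { [X → f E X .] }  — reduce
  I14: { [E → . P E], [E → . x ( x], [P → . X], [X → . ( f], [X → . f E X], [X → . x E E], [X → x . E E] }  — shift
  I15: { [E → P E .] }  — reduce

Every state is either a pure shift/goto state or contains exactly one complete item and nothing to shift — no conflicts. The grammar is LR(0).

Answer: Yes, the grammar is LR(0)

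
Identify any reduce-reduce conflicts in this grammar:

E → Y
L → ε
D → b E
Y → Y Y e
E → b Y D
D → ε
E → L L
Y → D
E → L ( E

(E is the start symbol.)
Augment with E' → E and build the canonical LR(0) collection (I0 = CLOSURE({[E' → . E]}), then GOTO on every symbol after a dot until no new states appear). It has 15 states:
  I0: { [D → . b E], [D → .], [E → . L ( E], [E → . L L], [E → . Y], [E → . b Y D], [E' → . E], [L → .], [Y → . D], [Y → . Y Y e] }  — shift, 2 reduces
  I1: { [Y → D .] }  — reduce
  I2: { [E' → E .] }  — accept
  I3: { [E → L . ( E], [E → L . L], [L → .] }  — shift, reduce
  I4: { [D → . b E], [D → .], [E → Y .], [Y → . D], [Y → . Y Y e], [Y → Y . Y e] }  — shift, 2 reduces
  I5: { [D → . b E], [D → .], [D → b . E], [E → . L ( E], [E → . L L], [E → . Y], [E → . b Y D], [E → b . Y D], [L → .], [Y → . D], [Y → . Y Y e] }  — shift, 2 reduces
  I6: { [D → b E .] }  — reduce
  I7: { [D → . b E], [D → .], [E → Y .], [E → b Y . D], [Y → . D], [Y → . Y Y e], [Y → Y . Y e] }  — shift, 2 reduces
  I8: { [E → b Y D .], [Y → D .] }  — 2 reduces
  I9: { [D → . b E], [D → .], [Y → . D], [Y → . Y Y e], [Y → Y . Y e], [Y → Y Y . e] }  — shift, reduce
  I10: { [D → . b E], [D → .], [D → b . E], [E → . L ( E], [E → . L L], [E → . Y], [E → . b Y D], [L → .], [Y → . D], [Y → . Y Y e] }  — shift, 2 reduces
  I11: { [Y → Y Y e .] }  — reduce
  I12: { [D → . b E], [D → .], [E → . L ( E], [E → . L L], [E → . Y], [E → . b Y D], [E → L ( . E], [L → .], [Y → . D], [Y → . Y Y e] }  — shift, 2 reduces
  I13: { [E → L L .] }  — reduce
  I14: { [E → L ( E .] }  — reduce

I0 contains complete items [D → .], [L → .] — reduce-reduce conflict.
I4 contains complete items [D → .], [E → Y .] — reduce-reduce conflict.
I5 contains complete items [D → .], [L → .] — reduce-reduce conflict.
I7 contains complete items [D → .], [E → Y .] — reduce-reduce conflict.
I8 contains complete items [E → b Y D .], [Y → D .] — reduce-reduce conflict.
I10 contains complete items [D → .], [L → .] — reduce-reduce conflict.
I12 contains complete items [D → .], [L → .] — reduce-reduce conflict.

Answer: Yes — I0: [D → .] vs [L → .]; I4: [D → .] vs [E → Y .]; I5: [D → .] vs [L → .]; I7: [D → .] vs [E → Y .]; I8: [E → b Y D .] vs [Y → D .]; I10: [D → .] vs [L → .]; I12: [D → .] vs [L → .]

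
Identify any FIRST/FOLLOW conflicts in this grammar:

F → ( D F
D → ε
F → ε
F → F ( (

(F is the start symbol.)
Yes. F → '(' D F with FOLLOW(F) on { '(' }; F → F '(' '(' with FOLLOW(F) on { '(' }

Nullable non-terminals: D, F.
FIRST sets used below: FIRST(F) = { '(', ε }
D has a nullable alternative but only one production, so nothing to check.

F: nullable alternative(s) F → ε; FOLLOW(F) = { $, '(' }
  F → ( D F: FIRST \ {ε} = { '(' } — overlaps FOLLOW(F) on { '(' }: CONFLICT
  F → ε: FIRST \ {ε} = { } — this is the only nullable alternative, skip
  F → F ( (: FIRST \ {ε} = { '(' } — overlaps FOLLOW(F) on { '(' }: CONFLICT

So the grammar has 2 FIRST/FOLLOW conflicts (marked CONFLICT above).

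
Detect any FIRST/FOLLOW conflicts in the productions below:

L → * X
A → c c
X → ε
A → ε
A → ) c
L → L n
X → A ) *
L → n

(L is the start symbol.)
A FIRST/FOLLOW conflict occurs when a non-terminal N has a nullable alternative N → β (β ⇒* ε) and another alternative N → α with FIRST(α) ∩ FOLLOW(N) ≠ ∅: on such a lookahead the parser cannot decide between expanding α and letting N vanish via β.

Nullable non-terminals: A, X.
FIRST sets used below: FIRST(A) = { ')', 'c', ε }

A: nullable alternative(s) A → ε; FOLLOW(A) = { ')' }
  A → c c: FIRST \ {ε} = { 'c' } — disjoint from FOLLOW(A)
  A → ε: FIRST \ {ε} = { } — this is the only nullable alternative, skip
  A → ) c: FIRST \ {ε} = { ')' } — overlaps FOLLOW(A) on { ')' }: CONFLICT

X: nullable alternative(s) X → ε; FOLLOW(X) = { $, 'n' }
  X → ε: FIRST \ {ε} = { } — this is the only nullable alternative, skip
  X → A ) *: FIRST \ {ε} = { ')', 'c' } — disjoint from FOLLOW(X)

L has no nullable alternative, so no FIRST/FOLLOW check is needed there.

So the grammar has 1 FIRST/FOLLOW conflict (marked CONFLICT above).

Answer: Yes. A → ')' c with FOLLOW(A) on { ')' }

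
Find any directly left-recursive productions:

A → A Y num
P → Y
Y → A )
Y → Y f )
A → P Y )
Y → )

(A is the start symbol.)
Yes, A, Y are left-recursive

A → A Y num: LEFT RECURSIVE (starts with A)
P → Y: starts with Y
Y → A ): starts with A
Y → Y f ): LEFT RECURSIVE (starts with Y)
A → P Y ): starts with P
Y → ): starts with ')'

The grammar has direct left recursion on: A, Y.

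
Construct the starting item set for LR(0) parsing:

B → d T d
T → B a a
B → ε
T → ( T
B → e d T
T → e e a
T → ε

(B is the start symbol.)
{ [B → . d T d], [B → . e d T], [B → .], [B' → . B] }

First, augment the grammar with B' → B
I₀ = CLOSURE({ [B' → . B] }):
  [B' → . B] has the dot before B: add [B → . d T d], [B → .], [B → . e d T]
No further items can be added.

I₀ = { [B → . d T d], [B → . e d T], [B → .], [B' → . B] }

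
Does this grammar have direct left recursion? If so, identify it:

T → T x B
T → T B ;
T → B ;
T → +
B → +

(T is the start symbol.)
Yes, T is left-recursive

Direct left recursion occurs when N → N α for some non-terminal N (the right-hand side begins with the left-hand side itself).

T → T x B: LEFT RECURSIVE (starts with T)
T → T B ;: LEFT RECURSIVE (starts with T)
T → B ;: starts with B
T → +: starts with '+'
B → +: starts with '+'

The grammar has direct left recursion on: T.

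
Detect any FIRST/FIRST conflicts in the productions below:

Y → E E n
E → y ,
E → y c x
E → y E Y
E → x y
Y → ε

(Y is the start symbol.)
FIRST sets of the non-terminals at (or reachable through a nullable prefix from) the front of some alternative:
  FIRST(E) = { 'x', 'y' }

Productions for Y:
  Y → E E n: FIRST = { 'x', 'y' }
  Y → ε: FIRST = { ε }
Productions for E:
  E → y ,: FIRST = { 'y' }
  E → y c x: FIRST = { 'y' }
  E → y E Y: FIRST = { 'y' }
  E → x y: FIRST = { 'x' }

Conflict for E: E → y , and E → y c x
  Overlap: { 'y' }
Conflict for E: E → y , and E → y E Y
  Overlap: { 'y' }
Conflict for E: E → y c x and E → y E Y
  Overlap: { 'y' }

Answer: Yes. E → y ',' / E → y c x on { 'y' }; E → y ',' / E → y E Y on { 'y' }; E → y c x / E → y E Y on { 'y' }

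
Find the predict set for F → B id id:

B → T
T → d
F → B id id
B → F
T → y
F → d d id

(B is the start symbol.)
{ 'd', 'y' }

PREDICT(F → B id id) = (FIRST(RHS) \ {ε}) ∪ (FOLLOW(F) if ε ∈ FIRST(RHS), i.e. RHS ⇒* ε)
FIRST(B) = { 'd', 'y' }
FIRST(B id id) = { 'd', 'y' }
ε ∉ FIRST(B id id), so FOLLOW(F) is not added.
PREDICT(F → B id id) = { 'd', 'y' }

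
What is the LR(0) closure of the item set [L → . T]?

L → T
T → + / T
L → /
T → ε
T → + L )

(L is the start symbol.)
To compute CLOSURE, for each item [A → α.Bβ] where B is a non-terminal, add [B → .γ] for all productions B → γ; repeat for the newly added items until nothing changes.

Start with: [L → . T]
  [L → . T] has the dot before T: add [T → . + / T], [T → .], [T → . + L )]
No further items can be added.

CLOSURE = { [L → . T], [T → . + / T], [T → . + L )], [T → .] }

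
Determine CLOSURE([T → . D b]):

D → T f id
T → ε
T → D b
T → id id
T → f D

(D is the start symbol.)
To compute CLOSURE, for each item [A → α.Bβ] where B is a non-terminal, add [B → .γ] for all productions B → γ; repeat for the newly added items until nothing changes.

Start with: [T → . D b]
  [T → . D b] has the dot before D: add [D → . T f id]
  [D → . T f id] has the dot before T: add [T → .], [T → . id id], [T → . f D]
No further items can be added.

CLOSURE = { [D → . T f id], [T → . D b], [T → . f D], [T → . id id], [T → .] }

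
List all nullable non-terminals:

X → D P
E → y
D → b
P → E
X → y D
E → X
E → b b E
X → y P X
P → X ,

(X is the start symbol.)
None

A non-terminal is nullable if it can derive ε (the empty string): either it has an ε-production, or it has a production whose right-hand side consists entirely of nullable non-terminals.

There are no ε-productions, so no non-terminal can derive ε.
No non-terminals are nullable.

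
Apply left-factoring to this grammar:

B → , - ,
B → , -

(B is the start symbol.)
B → , - B'
B' → ,
B' → ε

Left-factoring transforms A → αβ₁ | αβ₂ into A → αA' and A' → β₁ | β₂
(α is the longest common prefix among the alternatives). Repeat until
no nonterminal has two alternatives with a common prefix.

Round 1: B has alternatives sharing prefix ', -'. Introduce B': B → , - B'
  Add: B' → ,
  Add: B' → ε

No remaining common prefixes — done.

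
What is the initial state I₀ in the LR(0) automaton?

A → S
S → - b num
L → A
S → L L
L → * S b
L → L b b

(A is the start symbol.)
First, augment the grammar with A' → A
I₀ = CLOSURE({ [A' → . A] }):
  [A' → . A] has the dot before A: add [A → . S]
  [A → . S] has the dot before S: add [S → . - b num], [S → . L L]
  [S → . L L] has the dot before L: add [L → . A], [L → . * S b], [L → . L b b]
No further items can be added.

I₀ = { [A → . S], [A' → . A], [L → . * S b], [L → . A], [L → . L b b], [S → . - b num], [S → . L L] }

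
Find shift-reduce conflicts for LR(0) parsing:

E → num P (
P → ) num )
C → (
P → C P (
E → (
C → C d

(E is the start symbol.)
A shift-reduce conflict occurs when an LR(0) state has both:
  - a complete (reduce) item [A → α .] (dot at the end), and
  - a shift item [B → β . c γ] (dot before a terminal).

Augment with E' → E and build the canonical LR(0) collection (I0 = CLOSURE({[E' → . E]}), then GOTO on every symbol after a dot until no new states appear). It has 14 states:
  I0: { [E → . (], [E → . num P (], [E' → . E] }  — shift
  I1: { [E → ( .] }  — reduce
  I2: { [E' → E .] }  — accept
  I3: { [C → . (], [C → . C d], [E → num . P (], [P → . ) num )], [P → . C P (] }  — shift
  I4: { [C → ( .] }  — reduce
  I5: { [P → ) . num )] }  — shift
  I6: { [C → . (], [C → . C d], [C → C . d], [P → . ) num )], [P → . C P (], [P → C . P (] }  — shift
  I7: { [E → num P . (] }  — shift
  I8: { [E → num P ( .] }  — reduce
  I9: { [P → C P . (] }  — shift
  I10: { [C → C d .] }  — reduce
  I11: { [P → C P ( .] }  — reduce
  I12: { [P → ) num . )] }  — shift
  I13: { [P → ) num ) .] }  — reduce

No state contains both a complete item and a shift item.

Answer: No shift-reduce conflicts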